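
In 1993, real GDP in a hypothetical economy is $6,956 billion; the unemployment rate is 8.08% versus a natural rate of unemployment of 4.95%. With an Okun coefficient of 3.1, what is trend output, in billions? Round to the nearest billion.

Unemployment gap = 8.08 - 4.95 = 3.13 points, so output gap = -3.1 × 3.13 = -9.703%.
Since Y = Y* × (1 + gap/100), Y* = 6956/0.90297 ≈ 7703 billion.

$7,703 billion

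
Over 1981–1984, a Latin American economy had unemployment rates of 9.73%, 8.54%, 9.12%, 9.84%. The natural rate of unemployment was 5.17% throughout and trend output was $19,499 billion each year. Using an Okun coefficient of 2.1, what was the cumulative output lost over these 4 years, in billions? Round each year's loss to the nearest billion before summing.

Year 1981: gap = -2.1 × (9.73 - 5.17) = -9.576%, loss ≈ 19499 × 9.576/100 ≈ 1867.
Year 1982: gap = -2.1 × (8.54 - 5.17) = -7.077%, loss ≈ 19499 × 7.077/100 ≈ 1380.
Year 1983: gap = -2.1 × (9.12 - 5.17) = -8.295%, loss ≈ 19499 × 8.295/100 ≈ 1617.
Year 1984: gap = -2.1 × (9.84 - 5.17) = -9.807%, loss ≈ 19499 × 9.807/100 ≈ 1912.
Total lost output = 1867 + 1380 + 1617 + 1912 = 6776 billion.

$6,776 billion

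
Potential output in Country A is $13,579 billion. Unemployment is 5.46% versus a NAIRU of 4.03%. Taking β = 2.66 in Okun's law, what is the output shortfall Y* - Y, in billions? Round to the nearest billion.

Output gap = -2.66 × (5.46 - 4.03) = -2.66 × 1.43 = -3.8038%.
Actual GDP ≈ 13579 × 0.961962 ≈ 13062 billion, so the shortfall is 13579 - 13062 = 517 billion.

$517 billion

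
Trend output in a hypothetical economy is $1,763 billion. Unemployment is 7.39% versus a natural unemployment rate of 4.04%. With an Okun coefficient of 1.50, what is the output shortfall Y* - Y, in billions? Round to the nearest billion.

Output gap = -1.50 × (7.39 - 4.04) = -1.5 × 3.35 = -5.025%.
Actual GDP ≈ 1763 × 0.94975 ≈ 1674 billion, so the shortfall is 1763 - 1674 = 89 billion.

$89 billion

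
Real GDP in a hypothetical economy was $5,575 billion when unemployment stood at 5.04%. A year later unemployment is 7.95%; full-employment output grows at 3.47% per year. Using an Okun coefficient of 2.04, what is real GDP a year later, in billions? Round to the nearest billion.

$5,437 billion

Δu = 7.95 - 5.04 = 2.91 points.
Okun's law (growth form): g_Y = g_Y* - β × Δu = 3.47 - 2.04 × (2.91) = 3.47 - 5.9364 = -2.4664%.
Real GDP in the next year = 5575 × (1 - 2.4664/100) = 5575 × 0.975336 ≈ 5437 billion.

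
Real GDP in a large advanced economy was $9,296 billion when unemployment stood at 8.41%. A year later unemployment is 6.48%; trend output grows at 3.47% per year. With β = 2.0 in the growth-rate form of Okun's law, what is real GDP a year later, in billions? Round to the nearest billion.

$9,977 billion

Δu = 6.48 - 8.41 = -1.93 points.
Okun's law (growth form): g_Y = g_Y* - β × Δu = 3.47 - 2.0 × (-1.93) = 3.47 + 3.86 = 7.33%.
Real GDP in the next year = 9296 × (1 + 7.33/100) = 9296 × 1.0733 ≈ 9977 billion.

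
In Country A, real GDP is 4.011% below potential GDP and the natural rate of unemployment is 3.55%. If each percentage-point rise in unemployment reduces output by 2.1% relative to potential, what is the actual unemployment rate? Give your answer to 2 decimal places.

5.46%

From Okun's law, u - u* = -(output gap)/β = -(-4.011)/2.1 = 1.91 points.
So u = 3.55 + 1.91 = 5.46%.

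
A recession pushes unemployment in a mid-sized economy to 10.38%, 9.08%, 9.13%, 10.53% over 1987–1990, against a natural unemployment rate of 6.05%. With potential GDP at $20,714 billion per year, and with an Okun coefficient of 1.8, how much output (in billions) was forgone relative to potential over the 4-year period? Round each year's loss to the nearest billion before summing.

$5,562 billion

Year 1987: gap = -1.8 × (10.38 - 6.05) = -7.794%, loss ≈ 20714 × 7.794/100 ≈ 1614.
Year 1988: gap = -1.8 × (9.08 - 6.05) = -5.454%, loss ≈ 20714 × 5.454/100 ≈ 1130.
Year 1989: gap = -1.8 × (9.13 - 6.05) = -5.544%, loss ≈ 20714 × 5.544/100 ≈ 1148.
Year 1990: gap = -1.8 × (10.53 - 6.05) = -8.064%, loss ≈ 20714 × 8.064/100 ≈ 1670.
Total lost output = 1614 + 1130 + 1148 + 1670 = 5562 billion.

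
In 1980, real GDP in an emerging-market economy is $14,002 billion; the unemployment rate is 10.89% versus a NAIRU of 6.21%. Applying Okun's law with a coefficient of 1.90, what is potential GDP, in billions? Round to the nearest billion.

Unemployment gap = 10.89 - 6.21 = 4.68 points, so output gap = -1.9 × 4.68 = -8.892%.
Since Y = Y* × (1 + gap/100), Y* = 14002/0.91108 ≈ 15369 billion.

$15,369 billion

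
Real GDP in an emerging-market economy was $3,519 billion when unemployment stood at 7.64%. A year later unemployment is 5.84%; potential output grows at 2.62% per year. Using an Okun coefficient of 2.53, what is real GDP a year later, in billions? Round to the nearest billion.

$3,771 billion

Δu = 5.84 - 7.64 = -1.8 points.
Okun's law (growth form): g_Y = g_Y* - β × Δu = 2.62 - 2.53 × (-1.80) = 2.62 + 4.554 = 7.174%.
Real GDP in the next year = 3519 × (1 + 7.174/100) = 3519 × 1.07174 ≈ 3771 billion.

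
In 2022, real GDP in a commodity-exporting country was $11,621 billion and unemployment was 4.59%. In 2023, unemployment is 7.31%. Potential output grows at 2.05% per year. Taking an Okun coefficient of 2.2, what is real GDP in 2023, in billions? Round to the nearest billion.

$11,164 billion

Δu = 7.31 - 4.59 = 2.72 points.
Okun's law (growth form): g_Y = g_Y* - β × Δu = 2.05 - 2.2 × (2.72) = 2.05 - 5.984 = -3.934%.
Real GDP in the next year = 11621 × (1 - 3.934/100) = 11621 × 0.96066 ≈ 11164 billion.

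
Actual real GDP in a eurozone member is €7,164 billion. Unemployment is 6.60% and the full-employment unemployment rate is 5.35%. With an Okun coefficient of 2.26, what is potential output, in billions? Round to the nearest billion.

Unemployment gap = 6.6 - 5.35 = 1.25 points, so output gap = -2.26 × 1.25 = -2.825%.
Since Y = Y* × (1 + gap/100), Y* = 7164/0.97175 ≈ 7372 billion.

€7,372 billion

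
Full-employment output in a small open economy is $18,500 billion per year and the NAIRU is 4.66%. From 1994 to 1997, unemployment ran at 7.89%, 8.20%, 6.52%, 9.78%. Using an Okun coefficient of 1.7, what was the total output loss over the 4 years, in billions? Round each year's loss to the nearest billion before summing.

$4,324 billion

Year 1994: gap = -1.7 × (7.89 - 4.66) = -5.491%, loss ≈ 18500 × 5.491/100 ≈ 1016.
Year 1995: gap = -1.7 × (8.2 - 4.66) = -6.018%, loss ≈ 18500 × 6.018/100 ≈ 1113.
Year 1996: gap = -1.7 × (6.52 - 4.66) = -3.162%, loss ≈ 18500 × 3.162/100 ≈ 585.
Year 1997: gap = -1.7 × (9.78 - 4.66) = -8.704%, loss ≈ 18500 × 8.704/100 ≈ 1610.
Total lost output = 1016 + 1113 + 585 + 1610 = 4324 billion.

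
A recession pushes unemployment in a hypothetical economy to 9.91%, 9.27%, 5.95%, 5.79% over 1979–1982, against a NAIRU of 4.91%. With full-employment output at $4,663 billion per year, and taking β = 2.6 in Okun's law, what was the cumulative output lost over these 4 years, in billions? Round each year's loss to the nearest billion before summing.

Year 1979: gap = -2.6 × (9.91 - 4.91) = -13%, loss ≈ 4663 × 13/100 ≈ 606.
Year 1980: gap = -2.6 × (9.27 - 4.91) = -11.336%, loss ≈ 4663 × 11.336/100 ≈ 529.
Year 1981: gap = -2.6 × (5.95 - 4.91) = -2.704%, loss ≈ 4663 × 2.704/100 ≈ 126.
Year 1982: gap = -2.6 × (5.79 - 4.91) = -2.288%, loss ≈ 4663 × 2.288/100 ≈ 107.
Total lost output = 606 + 529 + 126 + 107 = 1368 billion.

$1,368 billion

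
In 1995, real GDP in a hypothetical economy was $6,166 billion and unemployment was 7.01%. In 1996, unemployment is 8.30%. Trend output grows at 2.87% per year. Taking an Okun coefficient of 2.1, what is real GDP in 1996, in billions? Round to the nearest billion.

Δu = 8.3 - 7.01 = 1.29 points.
Okun's law (growth form): g_Y = g_Y* - β × Δu = 2.87 - 2.1 × (1.29) = 2.87 - 2.709 = 0.161%.
Real GDP in the next year = 6166 × (1 + 0.161/100) = 6166 × 1.00161 ≈ 6176 billion.

$6,176 billion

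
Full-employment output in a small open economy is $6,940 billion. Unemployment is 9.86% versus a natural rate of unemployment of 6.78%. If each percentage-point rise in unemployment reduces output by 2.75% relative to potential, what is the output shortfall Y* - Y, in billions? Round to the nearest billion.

Output gap = -2.75 × (9.86 - 6.78) = -2.75 × 3.08 = -8.47%.
Actual GDP ≈ 6940 × 0.9153 ≈ 6352 billion, so the shortfall is 6940 - 6352 = 588 billion.

$588 billion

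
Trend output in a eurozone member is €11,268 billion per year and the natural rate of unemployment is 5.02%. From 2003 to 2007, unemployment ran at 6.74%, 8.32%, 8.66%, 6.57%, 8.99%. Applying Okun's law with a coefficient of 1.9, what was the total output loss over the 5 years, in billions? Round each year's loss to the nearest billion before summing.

€3,036 billion

Year 2003: gap = -1.9 × (6.74 - 5.02) = -3.268%, loss ≈ 11268 × 3.268/100 ≈ 368.
Year 2004: gap = -1.9 × (8.32 - 5.02) = -6.27%, loss ≈ 11268 × 6.27/100 ≈ 707.
Year 2005: gap = -1.9 × (8.66 - 5.02) = -6.916%, loss ≈ 11268 × 6.916/100 ≈ 779.
Year 2006: gap = -1.9 × (6.57 - 5.02) = -2.945%, loss ≈ 11268 × 2.945/100 ≈ 332.
Year 2007: gap = -1.9 × (8.99 - 5.02) = -7.543%, loss ≈ 11268 × 7.543/100 ≈ 850.
Total lost output = 368 + 707 + 779 + 332 + 850 = 3036 billion.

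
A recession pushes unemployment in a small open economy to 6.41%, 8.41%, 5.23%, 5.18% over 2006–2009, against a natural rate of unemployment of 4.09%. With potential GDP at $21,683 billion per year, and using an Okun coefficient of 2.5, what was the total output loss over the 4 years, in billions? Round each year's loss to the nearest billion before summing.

Year 2006: gap = -2.5 × (6.41 - 4.09) = -5.8%, loss ≈ 21683 × 5.8/100 ≈ 1258.
Year 2007: gap = -2.5 × (8.41 - 4.09) = -10.8%, loss ≈ 21683 × 10.8/100 ≈ 2342.
Year 2008: gap = -2.5 × (5.23 - 4.09) = -2.85%, loss ≈ 21683 × 2.85/100 ≈ 618.
Year 2009: gap = -2.5 × (5.18 - 4.09) = -2.725%, loss ≈ 21683 × 2.725/100 ≈ 591.
Total lost output = 1258 + 2342 + 618 + 591 = 4809 billion.

$4,809 billion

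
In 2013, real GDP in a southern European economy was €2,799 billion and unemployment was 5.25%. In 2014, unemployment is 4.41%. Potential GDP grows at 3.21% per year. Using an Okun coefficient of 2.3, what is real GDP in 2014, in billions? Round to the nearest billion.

€2,943 billion

Δu = 4.41 - 5.25 = -0.84 points.
Okun's law (growth form): g_Y = g_Y* - β × Δu = 3.21 - 2.3 × (-0.84) = 3.21 + 1.932 = 5.142%.
Real GDP in the next year = 2799 × (1 + 5.142/100) = 2799 × 1.05142 ≈ 2943 billion.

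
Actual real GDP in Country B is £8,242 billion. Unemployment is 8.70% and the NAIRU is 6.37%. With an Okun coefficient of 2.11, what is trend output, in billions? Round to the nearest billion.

Unemployment gap = 8.7 - 6.37 = 2.33 points, so output gap = -2.11 × 2.33 = -4.9163%.
Since Y = Y* × (1 + gap/100), Y* = 8242/0.950837 ≈ 8668 billion.

£8,668 billion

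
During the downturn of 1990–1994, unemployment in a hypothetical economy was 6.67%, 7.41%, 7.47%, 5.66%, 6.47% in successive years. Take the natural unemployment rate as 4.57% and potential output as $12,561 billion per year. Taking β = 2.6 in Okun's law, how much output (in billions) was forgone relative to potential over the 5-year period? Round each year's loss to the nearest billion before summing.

Year 1990: gap = -2.6 × (6.67 - 4.57) = -5.46%, loss ≈ 12561 × 5.46/100 ≈ 686.
Year 1991: gap = -2.6 × (7.41 - 4.57) = -7.384%, loss ≈ 12561 × 7.384/100 ≈ 928.
Year 1992: gap = -2.6 × (7.47 - 4.57) = -7.54%, loss ≈ 12561 × 7.54/100 ≈ 947.
Year 1993: gap = -2.6 × (5.66 - 4.57) = -2.834%, loss ≈ 12561 × 2.834/100 ≈ 356.
Year 1994: gap = -2.6 × (6.47 - 4.57) = -4.94%, loss ≈ 12561 × 4.94/100 ≈ 621.
Total lost output = 686 + 928 + 947 + 356 + 621 = 3538 billion.

$3,538 billion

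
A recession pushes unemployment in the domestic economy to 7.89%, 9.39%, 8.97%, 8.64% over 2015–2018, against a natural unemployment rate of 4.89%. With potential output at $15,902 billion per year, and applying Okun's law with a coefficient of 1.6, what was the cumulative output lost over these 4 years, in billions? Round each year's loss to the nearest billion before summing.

$3,900 billion

Year 2015: gap = -1.6 × (7.89 - 4.89) = -4.8%, loss ≈ 15902 × 4.8/100 ≈ 763.
Year 2016: gap = -1.6 × (9.39 - 4.89) = -7.2%, loss ≈ 15902 × 7.2/100 ≈ 1145.
Year 2017: gap = -1.6 × (8.97 - 4.89) = -6.528%, loss ≈ 15902 × 6.528/100 ≈ 1038.
Year 2018: gap = -1.6 × (8.64 - 4.89) = -6%, loss ≈ 15902 × 6/100 ≈ 954.
Total lost output = 763 + 1145 + 1038 + 954 = 3900 billion.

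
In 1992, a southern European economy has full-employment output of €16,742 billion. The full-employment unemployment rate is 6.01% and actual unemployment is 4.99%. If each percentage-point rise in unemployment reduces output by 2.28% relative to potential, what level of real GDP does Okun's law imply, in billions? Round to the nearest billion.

€17,131 billion

Unemployment gap = 4.99 - 6.01 = -1.02 points, so the output gap is -2.28 × (-1.02) = 2.3256%.
Actual GDP = 16742 × (1 + 2.3256/100) = 16742 × 1.023256 ≈ 17131 billion.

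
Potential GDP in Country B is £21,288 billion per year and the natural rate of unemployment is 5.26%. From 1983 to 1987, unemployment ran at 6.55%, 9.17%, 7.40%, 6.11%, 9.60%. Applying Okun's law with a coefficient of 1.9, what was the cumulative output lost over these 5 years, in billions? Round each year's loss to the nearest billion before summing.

Year 1983: gap = -1.9 × (6.55 - 5.26) = -2.451%, loss ≈ 21288 × 2.451/100 ≈ 522.
Year 1984: gap = -1.9 × (9.17 - 5.26) = -7.429%, loss ≈ 21288 × 7.429/100 ≈ 1581.
Year 1985: gap = -1.9 × (7.4 - 5.26) = -4.066%, loss ≈ 21288 × 4.066/100 ≈ 866.
Year 1986: gap = -1.9 × (6.11 - 5.26) = -1.615%, loss ≈ 21288 × 1.615/100 ≈ 344.
Year 1987: gap = -1.9 × (9.6 - 5.26) = -8.246%, loss ≈ 21288 × 8.246/100 ≈ 1755.
Total lost output = 522 + 1581 + 866 + 344 + 1755 = 5068 billion.

£5,068 billion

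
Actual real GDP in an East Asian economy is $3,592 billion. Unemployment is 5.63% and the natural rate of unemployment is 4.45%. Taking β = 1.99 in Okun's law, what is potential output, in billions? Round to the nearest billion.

Unemployment gap = 5.63 - 4.45 = 1.18 points, so output gap = -1.99 × 1.18 = -2.3482%.
Since Y = Y* × (1 + gap/100), Y* = 3592/0.976518 ≈ 3678 billion.

$3,678 billion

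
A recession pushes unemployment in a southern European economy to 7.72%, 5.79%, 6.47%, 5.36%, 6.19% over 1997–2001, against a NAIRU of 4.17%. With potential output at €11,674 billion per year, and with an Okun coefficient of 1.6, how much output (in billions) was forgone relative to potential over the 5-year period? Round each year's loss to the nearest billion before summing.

Year 1997: gap = -1.6 × (7.72 - 4.17) = -5.68%, loss ≈ 11674 × 5.68/100 ≈ 663.
Year 1998: gap = -1.6 × (5.79 - 4.17) = -2.592%, loss ≈ 11674 × 2.592/100 ≈ 303.
Year 1999: gap = -1.6 × (6.47 - 4.17) = -3.68%, loss ≈ 11674 × 3.68/100 ≈ 430.
Year 2000: gap = -1.6 × (5.36 - 4.17) = -1.904%, loss ≈ 11674 × 1.904/100 ≈ 222.
Year 2001: gap = -1.6 × (6.19 - 4.17) = -3.232%, loss ≈ 11674 × 3.232/100 ≈ 377.
Total lost output = 663 + 303 + 430 + 222 + 377 = 1995 billion.

€1,995 billion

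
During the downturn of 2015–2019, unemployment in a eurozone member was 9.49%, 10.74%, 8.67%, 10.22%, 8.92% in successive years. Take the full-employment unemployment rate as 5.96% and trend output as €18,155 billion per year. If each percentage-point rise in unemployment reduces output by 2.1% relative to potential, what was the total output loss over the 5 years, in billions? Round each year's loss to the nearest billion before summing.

Year 2015: gap = -2.1 × (9.49 - 5.96) = -7.413%, loss ≈ 18155 × 7.413/100 ≈ 1346.
Year 2016: gap = -2.1 × (10.74 - 5.96) = -10.038%, loss ≈ 18155 × 10.038/100 ≈ 1822.
Year 2017: gap = -2.1 × (8.67 - 5.96) = -5.691%, loss ≈ 18155 × 5.691/100 ≈ 1033.
Year 2018: gap = -2.1 × (10.22 - 5.96) = -8.946%, loss ≈ 18155 × 8.946/100 ≈ 1624.
Year 2019: gap = -2.1 × (8.92 - 5.96) = -6.216%, loss ≈ 18155 × 6.216/100 ≈ 1129.
Total lost output = 1346 + 1822 + 1033 + 1624 + 1129 = 6954 billion.

€6,954 billion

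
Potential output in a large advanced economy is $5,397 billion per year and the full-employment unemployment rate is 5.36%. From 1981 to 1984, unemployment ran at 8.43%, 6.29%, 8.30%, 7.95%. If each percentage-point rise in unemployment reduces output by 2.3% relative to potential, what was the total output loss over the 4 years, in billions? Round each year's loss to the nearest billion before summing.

$1,182 billion

Year 1981: gap = -2.3 × (8.43 - 5.36) = -7.061%, loss ≈ 5397 × 7.061/100 ≈ 381.
Year 1982: gap = -2.3 × (6.29 - 5.36) = -2.139%, loss ≈ 5397 × 2.139/100 ≈ 115.
Year 1983: gap = -2.3 × (8.3 - 5.36) = -6.762%, loss ≈ 5397 × 6.762/100 ≈ 365.
Year 1984: gap = -2.3 × (7.95 - 5.36) = -5.957%, loss ≈ 5397 × 5.957/100 ≈ 321.
Total lost output = 381 + 115 + 365 + 321 = 1182 billion.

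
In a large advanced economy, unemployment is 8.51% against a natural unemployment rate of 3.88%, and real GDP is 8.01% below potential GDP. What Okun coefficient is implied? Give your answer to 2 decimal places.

Okun's law: output gap = -β × (u - u*).
-8.01 = -β × (8.51 - 3.88) = -β × 4.63, so β = 8.01/4.63 = 1.73.

β ≈ 1.73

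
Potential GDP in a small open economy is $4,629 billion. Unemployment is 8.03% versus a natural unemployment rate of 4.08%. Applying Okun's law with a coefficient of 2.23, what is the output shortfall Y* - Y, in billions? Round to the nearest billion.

Output gap = -2.23 × (8.03 - 4.08) = -2.23 × 3.95 = -8.8085%.
Actual GDP ≈ 4629 × 0.911915 ≈ 4221 billion, so the shortfall is 4629 - 4221 = 408 billion.

$408 billion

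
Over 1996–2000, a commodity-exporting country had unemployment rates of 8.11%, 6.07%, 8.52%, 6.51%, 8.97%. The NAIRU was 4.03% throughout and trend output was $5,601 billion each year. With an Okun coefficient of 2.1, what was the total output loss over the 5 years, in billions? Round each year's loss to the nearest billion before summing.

Year 1996: gap = -2.1 × (8.11 - 4.03) = -8.568%, loss ≈ 5601 × 8.568/100 ≈ 480.
Year 1997: gap = -2.1 × (6.07 - 4.03) = -4.284%, loss ≈ 5601 × 4.284/100 ≈ 240.
Year 1998: gap = -2.1 × (8.52 - 4.03) = -9.429%, loss ≈ 5601 × 9.429/100 ≈ 528.
Year 1999: gap = -2.1 × (6.51 - 4.03) = -5.208%, loss ≈ 5601 × 5.208/100 ≈ 292.
Year 2000: gap = -2.1 × (8.97 - 4.03) = -10.374%, loss ≈ 5601 × 10.374/100 ≈ 581.
Total lost output = 480 + 240 + 528 + 292 + 581 = 2121 billion.

$2,121 billion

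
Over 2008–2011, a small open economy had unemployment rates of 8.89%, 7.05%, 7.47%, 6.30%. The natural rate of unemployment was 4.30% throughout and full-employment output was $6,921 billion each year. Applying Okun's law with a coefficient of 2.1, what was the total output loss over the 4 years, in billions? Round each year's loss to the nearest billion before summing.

Year 2008: gap = -2.1 × (8.89 - 4.3) = -9.639%, loss ≈ 6921 × 9.639/100 ≈ 667.
Year 2009: gap = -2.1 × (7.05 - 4.3) = -5.775%, loss ≈ 6921 × 5.775/100 ≈ 400.
Year 2010: gap = -2.1 × (7.47 - 4.3) = -6.657%, loss ≈ 6921 × 6.657/100 ≈ 461.
Year 2011: gap = -2.1 × (6.3 - 4.3) = -4.2%, loss ≈ 6921 × 4.2/100 ≈ 291.
Total lost output = 667 + 400 + 461 + 291 = 1819 billion.

$1,819 billion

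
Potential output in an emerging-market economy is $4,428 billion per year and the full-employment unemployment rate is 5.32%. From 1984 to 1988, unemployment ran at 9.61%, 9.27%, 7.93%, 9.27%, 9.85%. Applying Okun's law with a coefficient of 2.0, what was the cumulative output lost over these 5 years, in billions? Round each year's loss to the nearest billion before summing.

Year 1984: gap = -2.0 × (9.61 - 5.32) = -8.58%, loss ≈ 4428 × 8.58/100 ≈ 380.
Year 1985: gap = -2.0 × (9.27 - 5.32) = -7.9%, loss ≈ 4428 × 7.9/100 ≈ 350.
Year 1986: gap = -2.0 × (7.93 - 5.32) = -5.22%, loss ≈ 4428 × 5.22/100 ≈ 231.
Year 1987: gap = -2.0 × (9.27 - 5.32) = -7.9%, loss ≈ 4428 × 7.9/100 ≈ 350.
Year 1988: gap = -2.0 × (9.85 - 5.32) = -9.06%, loss ≈ 4428 × 9.06/100 ≈ 401.
Total lost output = 380 + 350 + 231 + 350 + 401 = 1712 billion.

$1,712 billion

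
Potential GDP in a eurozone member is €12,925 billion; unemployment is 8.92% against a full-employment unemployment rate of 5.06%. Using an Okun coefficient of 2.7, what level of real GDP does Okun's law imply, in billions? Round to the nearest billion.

€11,578 billion

Unemployment gap = 8.92 - 5.06 = 3.86 points, so the output gap is -2.7 × 3.86 = -10.422%.
Actual GDP = 12925 × (1 - 10.422/100) = 12925 × 0.89578 ≈ 11578 billion.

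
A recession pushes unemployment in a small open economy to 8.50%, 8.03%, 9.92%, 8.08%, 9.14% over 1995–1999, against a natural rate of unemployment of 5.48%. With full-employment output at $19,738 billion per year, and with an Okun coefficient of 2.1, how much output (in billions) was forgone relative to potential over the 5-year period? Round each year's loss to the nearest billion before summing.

Year 1995: gap = -2.1 × (8.5 - 5.48) = -6.342%, loss ≈ 19738 × 6.342/100 ≈ 1252.
Year 1996: gap = -2.1 × (8.03 - 5.48) = -5.355%, loss ≈ 19738 × 5.355/100 ≈ 1057.
Year 1997: gap = -2.1 × (9.92 - 5.48) = -9.324%, loss ≈ 19738 × 9.324/100 ≈ 1840.
Year 1998: gap = -2.1 × (8.08 - 5.48) = -5.46%, loss ≈ 19738 × 5.46/100 ≈ 1078.
Year 1999: gap = -2.1 × (9.14 - 5.48) = -7.686%, loss ≈ 19738 × 7.686/100 ≈ 1517.
Total lost output = 1252 + 1057 + 1840 + 1078 + 1517 = 6744 billion.

$6,744 billion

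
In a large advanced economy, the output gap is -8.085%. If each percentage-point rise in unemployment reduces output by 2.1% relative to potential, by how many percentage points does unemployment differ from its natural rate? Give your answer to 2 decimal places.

3.85 percentage points

Okun's law: output gap = -β × (u - u*), so u - u* = -(output gap)/β.
u - u* = -(-8.085)/2.1 = 3.85 percentage points.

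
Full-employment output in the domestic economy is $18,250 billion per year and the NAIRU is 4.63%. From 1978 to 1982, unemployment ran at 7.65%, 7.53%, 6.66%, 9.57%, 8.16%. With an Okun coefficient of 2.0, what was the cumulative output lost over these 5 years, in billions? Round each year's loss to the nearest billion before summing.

Year 1978: gap = -2.0 × (7.65 - 4.63) = -6.04%, loss ≈ 18250 × 6.04/100 ≈ 1102.
Year 1979: gap = -2.0 × (7.53 - 4.63) = -5.8%, loss ≈ 18250 × 5.8/100 ≈ 1059.
Year 1980: gap = -2.0 × (6.66 - 4.63) = -4.06%, loss ≈ 18250 × 4.06/100 ≈ 741.
Year 1981: gap = -2.0 × (9.57 - 4.63) = -9.88%, loss ≈ 18250 × 9.88/100 ≈ 1803.
Year 1982: gap = -2.0 × (8.16 - 4.63) = -7.06%, loss ≈ 18250 × 7.06/100 ≈ 1288.
Total lost output = 1102 + 1059 + 741 + 1803 + 1288 = 5993 billion.

$5,993 billion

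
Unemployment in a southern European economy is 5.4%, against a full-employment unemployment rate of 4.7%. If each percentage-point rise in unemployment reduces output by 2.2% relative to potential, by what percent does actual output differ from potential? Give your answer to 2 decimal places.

The unemployment gap is 5.4 - 4.7 = 0.7 percentage points.
Okun's law gives an output gap of -2.2 × 0.7 = -1.54%, i.e. 1.54% below potential.

-1.54%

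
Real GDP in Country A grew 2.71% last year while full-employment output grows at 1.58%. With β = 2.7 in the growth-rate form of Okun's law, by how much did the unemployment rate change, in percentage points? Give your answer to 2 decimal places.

-0.42 percentage points

Growth-rate Okun's law: g_Y = g_Y* - β × Δu, so Δu = (g_Y* - g_Y)/β.
Δu = (1.58 - 2.71)/2.7 = -1.13/2.7 = -0.42 percentage points.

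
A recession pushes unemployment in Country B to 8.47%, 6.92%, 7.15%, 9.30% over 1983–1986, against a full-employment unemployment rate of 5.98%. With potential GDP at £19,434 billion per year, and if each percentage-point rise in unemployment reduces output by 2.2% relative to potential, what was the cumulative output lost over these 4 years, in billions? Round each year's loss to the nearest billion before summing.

£3,386 billion

Year 1983: gap = -2.2 × (8.47 - 5.98) = -5.478%, loss ≈ 19434 × 5.478/100 ≈ 1065.
Year 1984: gap = -2.2 × (6.92 - 5.98) = -2.068%, loss ≈ 19434 × 2.068/100 ≈ 402.
Year 1985: gap = -2.2 × (7.15 - 5.98) = -2.574%, loss ≈ 19434 × 2.574/100 ≈ 500.
Year 1986: gap = -2.2 × (9.3 - 5.98) = -7.304%, loss ≈ 19434 × 7.304/100 ≈ 1419.
Total lost output = 1065 + 402 + 500 + 1419 = 3386 billion.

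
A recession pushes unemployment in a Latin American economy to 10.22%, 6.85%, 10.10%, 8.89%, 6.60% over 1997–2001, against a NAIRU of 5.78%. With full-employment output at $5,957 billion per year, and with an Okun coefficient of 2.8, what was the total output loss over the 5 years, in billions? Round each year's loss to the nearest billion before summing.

Year 1997: gap = -2.8 × (10.22 - 5.78) = -12.432%, loss ≈ 5957 × 12.432/100 ≈ 741.
Year 1998: gap = -2.8 × (6.85 - 5.78) = -2.996%, loss ≈ 5957 × 2.996/100 ≈ 178.
Year 1999: gap = -2.8 × (10.1 - 5.78) = -12.096%, loss ≈ 5957 × 12.096/100 ≈ 721.
Year 2000: gap = -2.8 × (8.89 - 5.78) = -8.708%, loss ≈ 5957 × 8.708/100 ≈ 519.
Year 2001: gap = -2.8 × (6.6 - 5.78) = -2.296%, loss ≈ 5957 × 2.296/100 ≈ 137.
Total lost output = 741 + 178 + 721 + 519 + 137 = 2296 billion.

$2,296 billion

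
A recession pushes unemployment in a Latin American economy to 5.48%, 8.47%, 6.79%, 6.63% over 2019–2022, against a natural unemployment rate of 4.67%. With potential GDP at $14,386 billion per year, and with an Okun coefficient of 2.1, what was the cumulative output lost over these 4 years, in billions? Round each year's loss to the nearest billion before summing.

$2,625 billion

Year 2019: gap = -2.1 × (5.48 - 4.67) = -1.701%, loss ≈ 14386 × 1.701/100 ≈ 245.
Year 2020: gap = -2.1 × (8.47 - 4.67) = -7.98%, loss ≈ 14386 × 7.98/100 ≈ 1148.
Year 2021: gap = -2.1 × (6.79 - 4.67) = -4.452%, loss ≈ 14386 × 4.452/100 ≈ 640.
Year 2022: gap = -2.1 × (6.63 - 4.67) = -4.116%, loss ≈ 14386 × 4.116/100 ≈ 592.
Total lost output = 245 + 1148 + 640 + 592 = 2625 billion.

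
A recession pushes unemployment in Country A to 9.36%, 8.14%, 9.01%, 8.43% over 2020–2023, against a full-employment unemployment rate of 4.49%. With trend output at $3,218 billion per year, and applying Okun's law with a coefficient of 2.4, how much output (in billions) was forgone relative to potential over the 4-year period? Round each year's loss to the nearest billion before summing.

Year 2020: gap = -2.4 × (9.36 - 4.49) = -11.688%, loss ≈ 3218 × 11.688/100 ≈ 376.
Year 2021: gap = -2.4 × (8.14 - 4.49) = -8.76%, loss ≈ 3218 × 8.76/100 ≈ 282.
Year 2022: gap = -2.4 × (9.01 - 4.49) = -10.848%, loss ≈ 3218 × 10.848/100 ≈ 349.
Year 2023: gap = -2.4 × (8.43 - 4.49) = -9.456%, loss ≈ 3218 × 9.456/100 ≈ 304.
Total lost output = 376 + 282 + 349 + 304 = 1311 billion.

$1,311 billion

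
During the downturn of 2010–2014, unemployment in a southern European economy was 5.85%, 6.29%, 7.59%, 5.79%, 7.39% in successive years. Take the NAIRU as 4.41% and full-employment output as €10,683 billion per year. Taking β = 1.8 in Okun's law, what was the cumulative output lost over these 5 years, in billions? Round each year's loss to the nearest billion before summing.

€2,088 billion

Year 2010: gap = -1.8 × (5.85 - 4.41) = -2.592%, loss ≈ 10683 × 2.592/100 ≈ 277.
Year 2011: gap = -1.8 × (6.29 - 4.41) = -3.384%, loss ≈ 10683 × 3.384/100 ≈ 362.
Year 2012: gap = -1.8 × (7.59 - 4.41) = -5.724%, loss ≈ 10683 × 5.724/100 ≈ 611.
Year 2013: gap = -1.8 × (5.79 - 4.41) = -2.484%, loss ≈ 10683 × 2.484/100 ≈ 265.
Year 2014: gap = -1.8 × (7.39 - 4.41) = -5.364%, loss ≈ 10683 × 5.364/100 ≈ 573.
Total lost output = 277 + 362 + 611 + 265 + 573 = 2088 billion.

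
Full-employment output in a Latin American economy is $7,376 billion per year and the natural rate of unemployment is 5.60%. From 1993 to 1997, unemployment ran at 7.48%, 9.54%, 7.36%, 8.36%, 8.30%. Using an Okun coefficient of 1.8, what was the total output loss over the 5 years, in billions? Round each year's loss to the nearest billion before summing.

Year 1993: gap = -1.8 × (7.48 - 5.6) = -3.384%, loss ≈ 7376 × 3.384/100 ≈ 250.
Year 1994: gap = -1.8 × (9.54 - 5.6) = -7.092%, loss ≈ 7376 × 7.092/100 ≈ 523.
Year 1995: gap = -1.8 × (7.36 - 5.6) = -3.168%, loss ≈ 7376 × 3.168/100 ≈ 234.
Year 1996: gap = -1.8 × (8.36 - 5.6) = -4.968%, loss ≈ 7376 × 4.968/100 ≈ 366.
Year 1997: gap = -1.8 × (8.3 - 5.6) = -4.86%, loss ≈ 7376 × 4.86/100 ≈ 358.
Total lost output = 250 + 523 + 234 + 366 + 358 = 1731 billion.

$1,731 billion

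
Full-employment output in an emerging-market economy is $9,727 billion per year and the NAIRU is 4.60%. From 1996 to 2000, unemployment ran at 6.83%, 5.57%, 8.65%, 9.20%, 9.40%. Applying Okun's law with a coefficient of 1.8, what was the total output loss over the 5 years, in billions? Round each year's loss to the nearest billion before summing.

Year 1996: gap = -1.8 × (6.83 - 4.6) = -4.014%, loss ≈ 9727 × 4.014/100 ≈ 390.
Year 1997: gap = -1.8 × (5.57 - 4.6) = -1.746%, loss ≈ 9727 × 1.746/100 ≈ 170.
Year 1998: gap = -1.8 × (8.65 - 4.6) = -7.29%, loss ≈ 9727 × 7.29/100 ≈ 709.
Year 1999: gap = -1.8 × (9.2 - 4.6) = -8.28%, loss ≈ 9727 × 8.28/100 ≈ 805.
Year 2000: gap = -1.8 × (9.4 - 4.6) = -8.64%, loss ≈ 9727 × 8.64/100 ≈ 840.
Total lost output = 390 + 170 + 709 + 805 + 840 = 2914 billion.

$2,914 billion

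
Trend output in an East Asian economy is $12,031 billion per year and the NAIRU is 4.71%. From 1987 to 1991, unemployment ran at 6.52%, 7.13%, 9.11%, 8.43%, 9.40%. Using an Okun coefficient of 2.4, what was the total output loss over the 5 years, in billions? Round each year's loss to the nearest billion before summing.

$4,920 billion

Year 1987: gap = -2.4 × (6.52 - 4.71) = -4.344%, loss ≈ 12031 × 4.344/100 ≈ 523.
Year 1988: gap = -2.4 × (7.13 - 4.71) = -5.808%, loss ≈ 12031 × 5.808/100 ≈ 699.
Year 1989: gap = -2.4 × (9.11 - 4.71) = -10.56%, loss ≈ 12031 × 10.56/100 ≈ 1270.
Year 1990: gap = -2.4 × (8.43 - 4.71) = -8.928%, loss ≈ 12031 × 8.928/100 ≈ 1074.
Year 1991: gap = -2.4 × (9.4 - 4.71) = -11.256%, loss ≈ 12031 × 11.256/100 ≈ 1354.
Total lost output = 523 + 699 + 1270 + 1074 + 1354 = 4920 billion.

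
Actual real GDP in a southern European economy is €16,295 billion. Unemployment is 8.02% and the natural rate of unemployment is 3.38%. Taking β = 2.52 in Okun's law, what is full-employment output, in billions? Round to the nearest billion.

€18,453 billion

Unemployment gap = 8.02 - 3.38 = 4.64 points, so output gap = -2.52 × 4.64 = -11.6928%.
Since Y = Y* × (1 + gap/100), Y* = 16295/0.883072 ≈ 18453 billion.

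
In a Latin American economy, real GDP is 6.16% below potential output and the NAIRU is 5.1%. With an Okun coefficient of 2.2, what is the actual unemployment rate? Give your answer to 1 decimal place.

7.9%

From Okun's law, u - u* = -(output gap)/β = -(-6.16)/2.2 = 2.8 points.
So u = 5.1 + 2.8 = 7.9%.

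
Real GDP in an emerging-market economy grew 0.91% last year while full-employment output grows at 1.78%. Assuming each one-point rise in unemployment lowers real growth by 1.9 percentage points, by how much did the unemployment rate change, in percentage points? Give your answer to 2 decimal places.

0.46 percentage points

Growth-rate Okun's law: g_Y = g_Y* - β × Δu, so Δu = (g_Y* - g_Y)/β.
Δu = (1.78 - 0.91)/1.9 = 0.87/1.9 = 0.46 percentage points.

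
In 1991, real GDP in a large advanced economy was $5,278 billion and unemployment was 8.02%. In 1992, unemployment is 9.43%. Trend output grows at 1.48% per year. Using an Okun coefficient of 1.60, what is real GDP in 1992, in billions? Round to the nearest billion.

$5,237 billion

Δu = 9.43 - 8.02 = 1.41 points.
Okun's law (growth form): g_Y = g_Y* - β × Δu = 1.48 - 1.60 × (1.41) = 1.48 - 2.256 = -0.776%.
Real GDP in the next year = 5278 × (1 - 0.776/100) = 5278 × 0.99224 ≈ 5237 billion.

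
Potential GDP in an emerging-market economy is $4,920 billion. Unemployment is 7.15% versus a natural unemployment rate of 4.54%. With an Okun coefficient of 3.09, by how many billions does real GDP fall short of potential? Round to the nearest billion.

Output gap = -3.09 × (7.15 - 4.54) = -3.09 × 2.61 = -8.0649%.
Actual GDP ≈ 4920 × 0.919351 ≈ 4523 billion, so the shortfall is 4920 - 4523 = 397 billion.

$397 billion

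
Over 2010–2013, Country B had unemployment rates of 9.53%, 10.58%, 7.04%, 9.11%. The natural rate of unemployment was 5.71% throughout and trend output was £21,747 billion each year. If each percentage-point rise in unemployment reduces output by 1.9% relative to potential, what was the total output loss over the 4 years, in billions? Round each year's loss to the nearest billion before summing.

£5,545 billion

Year 2010: gap = -1.9 × (9.53 - 5.71) = -7.258%, loss ≈ 21747 × 7.258/100 ≈ 1578.
Year 2011: gap = -1.9 × (10.58 - 5.71) = -9.253%, loss ≈ 21747 × 9.253/100 ≈ 2012.
Year 2012: gap = -1.9 × (7.04 - 5.71) = -2.527%, loss ≈ 21747 × 2.527/100 ≈ 550.
Year 2013: gap = -1.9 × (9.11 - 5.71) = -6.46%, loss ≈ 21747 × 6.46/100 ≈ 1405.
Total lost output = 1578 + 2012 + 550 + 1405 = 5545 billion.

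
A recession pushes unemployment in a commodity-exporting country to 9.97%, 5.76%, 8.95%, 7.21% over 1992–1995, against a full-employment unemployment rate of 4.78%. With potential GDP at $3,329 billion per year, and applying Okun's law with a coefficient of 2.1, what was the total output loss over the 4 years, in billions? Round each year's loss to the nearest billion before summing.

$894 billion

Year 1992: gap = -2.1 × (9.97 - 4.78) = -10.899%, loss ≈ 3329 × 10.899/100 ≈ 363.
Year 1993: gap = -2.1 × (5.76 - 4.78) = -2.058%, loss ≈ 3329 × 2.058/100 ≈ 69.
Year 1994: gap = -2.1 × (8.95 - 4.78) = -8.757%, loss ≈ 3329 × 8.757/100 ≈ 292.
Year 1995: gap = -2.1 × (7.21 - 4.78) = -5.103%, loss ≈ 3329 × 5.103/100 ≈ 170.
Total lost output = 363 + 69 + 292 + 170 = 894 billion.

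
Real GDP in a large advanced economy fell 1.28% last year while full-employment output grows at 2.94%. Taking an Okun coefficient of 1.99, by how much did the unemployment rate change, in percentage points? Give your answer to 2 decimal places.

Growth-rate Okun's law: g_Y = g_Y* - β × Δu, so Δu = (g_Y* - g_Y)/β.
Δu = (2.94 + 1.28)/1.99 = 4.22/1.99 = 2.12 percentage points.

2.12 percentage points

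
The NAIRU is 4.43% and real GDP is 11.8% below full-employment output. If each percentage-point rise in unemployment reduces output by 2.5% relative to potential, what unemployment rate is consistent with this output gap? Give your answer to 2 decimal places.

9.15%

From Okun's law, u - u* = -(output gap)/β = -(-11.8)/2.5 = 4.72 points.
So u = 4.43 + 4.72 = 9.15%.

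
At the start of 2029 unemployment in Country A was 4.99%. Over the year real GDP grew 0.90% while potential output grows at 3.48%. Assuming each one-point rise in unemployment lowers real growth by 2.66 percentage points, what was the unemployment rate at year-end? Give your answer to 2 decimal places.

Growth-rate Okun's law: g_Y = g_Y* - β × Δu, so Δu = (g_Y* - g_Y)/β.
Δu = (3.48 - 0.9)/2.66 = 2.58/2.66 = 0.97 percentage points.
Year-end unemployment = 4.99 + 0.97 = 5.96%.

5.96%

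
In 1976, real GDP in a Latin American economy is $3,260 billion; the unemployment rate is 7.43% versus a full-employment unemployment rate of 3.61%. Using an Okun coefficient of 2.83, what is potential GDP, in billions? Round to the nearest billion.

Unemployment gap = 7.43 - 3.61 = 3.82 points, so output gap = -2.83 × 3.82 = -10.8106%.
Since Y = Y* × (1 + gap/100), Y* = 3260/0.891894 ≈ 3655 billion.

$3,655 billion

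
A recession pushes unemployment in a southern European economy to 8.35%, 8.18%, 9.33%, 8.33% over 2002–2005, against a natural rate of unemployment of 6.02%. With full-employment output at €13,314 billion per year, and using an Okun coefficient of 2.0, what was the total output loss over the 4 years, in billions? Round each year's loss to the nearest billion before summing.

€2,691 billion

Year 2002: gap = -2.0 × (8.35 - 6.02) = -4.66%, loss ≈ 13314 × 4.66/100 ≈ 620.
Year 2003: gap = -2.0 × (8.18 - 6.02) = -4.32%, loss ≈ 13314 × 4.32/100 ≈ 575.
Year 2004: gap = -2.0 × (9.33 - 6.02) = -6.62%, loss ≈ 13314 × 6.62/100 ≈ 881.
Year 2005: gap = -2.0 × (8.33 - 6.02) = -4.62%, loss ≈ 13314 × 4.62/100 ≈ 615.
Total lost output = 620 + 575 + 881 + 615 = 2691 billion.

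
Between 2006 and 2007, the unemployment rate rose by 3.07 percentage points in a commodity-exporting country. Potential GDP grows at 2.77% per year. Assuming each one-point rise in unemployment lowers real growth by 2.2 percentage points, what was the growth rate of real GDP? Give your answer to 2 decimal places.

-3.98%

Growth-rate Okun's law: g_Y = g_Y* - β × Δu.
g_Y = 2.77 - 2.2 × (3.07) = 2.77 - 6.754 = -3.984%, i.e. -3.98% to 2 d.p.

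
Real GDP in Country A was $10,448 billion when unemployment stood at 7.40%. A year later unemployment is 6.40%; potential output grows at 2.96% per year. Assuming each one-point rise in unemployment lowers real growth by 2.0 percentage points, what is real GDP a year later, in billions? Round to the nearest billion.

$10,966 billion

Δu = 6.4 - 7.4 = -1 point.
Okun's law (growth form): g_Y = g_Y* - β × Δu = 2.96 - 2.0 × (-1.00) = 2.96 + 2 = 4.96%.
Real GDP in the next year = 10448 × (1 + 4.96/100) = 10448 × 1.0496 ≈ 10966 billion.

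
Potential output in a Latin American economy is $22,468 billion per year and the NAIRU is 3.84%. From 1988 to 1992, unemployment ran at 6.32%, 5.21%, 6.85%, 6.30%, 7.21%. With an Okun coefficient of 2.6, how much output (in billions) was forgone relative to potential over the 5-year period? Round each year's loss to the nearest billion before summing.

$7,413 billion

Year 1988: gap = -2.6 × (6.32 - 3.84) = -6.448%, loss ≈ 22468 × 6.448/100 ≈ 1449.
Year 1989: gap = -2.6 × (5.21 - 3.84) = -3.562%, loss ≈ 22468 × 3.562/100 ≈ 800.
Year 1990: gap = -2.6 × (6.85 - 3.84) = -7.826%, loss ≈ 22468 × 7.826/100 ≈ 1758.
Year 1991: gap = -2.6 × (6.3 - 3.84) = -6.396%, loss ≈ 22468 × 6.396/100 ≈ 1437.
Year 1992: gap = -2.6 × (7.21 - 3.84) = -8.762%, loss ≈ 22468 × 8.762/100 ≈ 1969.
Total lost output = 1449 + 800 + 1758 + 1437 + 1969 = 7413 billion.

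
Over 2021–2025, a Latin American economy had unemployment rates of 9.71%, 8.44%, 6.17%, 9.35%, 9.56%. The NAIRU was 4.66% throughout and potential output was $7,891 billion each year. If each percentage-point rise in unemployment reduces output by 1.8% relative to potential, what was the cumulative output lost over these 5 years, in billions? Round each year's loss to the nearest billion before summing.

$2,830 billion

Year 2021: gap = -1.8 × (9.71 - 4.66) = -9.09%, loss ≈ 7891 × 9.09/100 ≈ 717.
Year 2022: gap = -1.8 × (8.44 - 4.66) = -6.804%, loss ≈ 7891 × 6.804/100 ≈ 537.
Year 2023: gap = -1.8 × (6.17 - 4.66) = -2.718%, loss ≈ 7891 × 2.718/100 ≈ 214.
Year 2024: gap = -1.8 × (9.35 - 4.66) = -8.442%, loss ≈ 7891 × 8.442/100 ≈ 666.
Year 2025: gap = -1.8 × (9.56 - 4.66) = -8.82%, loss ≈ 7891 × 8.82/100 ≈ 696.
Total lost output = 717 + 537 + 214 + 666 + 696 = 2830 billion.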